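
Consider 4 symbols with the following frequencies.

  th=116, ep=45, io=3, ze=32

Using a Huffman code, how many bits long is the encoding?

Greedily combine the two least-frequent nodes:
io(3) + ze(32) → 35
35 + ep(45) → 80
80 + th(116) → 196
Total encoded bits = sum of merged weights = 35 + 80 + 196 = 311.

311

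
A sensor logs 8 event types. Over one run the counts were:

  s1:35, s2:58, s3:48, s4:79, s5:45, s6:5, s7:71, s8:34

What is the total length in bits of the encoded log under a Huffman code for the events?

Merge the two smallest weights repeatedly:
s6(5) + s8(34) → 39
s1(35) + 39 → 74
s5(45) + s3(48) → 93
s2(58) + s7(71) → 129
74 + s4(79) → 153
93 + 129 → 222
153 + 222 → 375
Each symbol's bit-cost is frequency × depth; summing gives 1085 bits (equivalently 39 + 74 + 93 + 129 + 153 + 222 + 375).

1085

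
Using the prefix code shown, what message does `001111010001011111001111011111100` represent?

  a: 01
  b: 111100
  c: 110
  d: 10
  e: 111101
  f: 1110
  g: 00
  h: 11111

gegaabehg

Read left to right; each codeword is recognised as soon as it completes (prefix code):
  00→g | 111101→e | 00→g | 01→a | 01→a | 111100→b | 111101→e | 11111→h | 00→g
Decoded message: gegaabehg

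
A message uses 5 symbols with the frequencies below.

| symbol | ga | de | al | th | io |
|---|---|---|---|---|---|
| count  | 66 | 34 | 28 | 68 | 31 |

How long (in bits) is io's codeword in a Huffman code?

3

Repeatedly merge the two smallest:
merge al(28) and io(31): 59
merge de(34) and 59: 93
merge ga(66) and th(68): 134
merge 93 and 134: 227
io's leaf is at depth 3, giving a 3-bit codeword.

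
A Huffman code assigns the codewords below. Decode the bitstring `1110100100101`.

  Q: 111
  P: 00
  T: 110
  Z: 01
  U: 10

QZPUZZ

Read left to right; each codeword is recognised as soon as it completes (prefix code):
  111→Q | 01→Z | 00→P | 10→U | 01→Z | 01→Z
Decoded message: QZPUZZ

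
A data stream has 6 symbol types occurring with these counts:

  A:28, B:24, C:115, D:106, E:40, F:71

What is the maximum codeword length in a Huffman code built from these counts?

4

Merge the two lowest-weight nodes at each step:
combine B(24), A(28) → 52
combine E(40), 52 → 92
combine F(71), 92 → 163
combine D(106), C(115) → 221
combine 163, 221 → 384
The first pair merged (B, A) ends up deepest, at depth 4.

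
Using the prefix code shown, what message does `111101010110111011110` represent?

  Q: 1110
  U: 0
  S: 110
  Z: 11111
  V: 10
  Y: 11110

Read left to right; each codeword is recognised as soon as it completes (prefix code):
  11110→Y | 10→V | 10→V | 110→S | 1110→Q | 11110→Y
Decoded message: YVVSQY

YVVSQY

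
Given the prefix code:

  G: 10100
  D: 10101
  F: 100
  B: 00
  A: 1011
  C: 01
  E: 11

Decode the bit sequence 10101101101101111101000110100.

Read left to right; each codeword is recognised as soon as it completes (prefix code):
  10101→D | 1011→A | 01→C | 1011→A | 11→E | 10100→G | 01→C | 10100→G
Decoded message: DACAEGCG

DACAEGCG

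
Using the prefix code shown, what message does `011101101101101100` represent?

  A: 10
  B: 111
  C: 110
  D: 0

Read left to right; each codeword is recognised as soon as it completes (prefix code):
  0→D | 111→B | 0→D | 110→C | 110→C | 110→C | 110→C | 0→D
Decoded message: DBDCCCCD

DBDCCCCD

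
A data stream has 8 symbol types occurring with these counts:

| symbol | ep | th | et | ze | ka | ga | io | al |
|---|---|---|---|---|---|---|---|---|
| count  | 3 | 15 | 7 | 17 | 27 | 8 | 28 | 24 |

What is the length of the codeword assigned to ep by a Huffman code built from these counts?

Huffman merges, smallest pair first:
merge ep(3) and et(7): 10
merge ga(8) and 10: 18
merge th(15) and ze(17): 32
merge 18 and al(24): 42
merge ka(27) and io(28): 55
merge 32 and 42: 74
merge 55 and 74: 129
ep sits 5 levels below the root, so its codeword is 5 bits.

5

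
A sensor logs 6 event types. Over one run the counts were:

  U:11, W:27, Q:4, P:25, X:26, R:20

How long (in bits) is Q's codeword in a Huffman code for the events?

Repeatedly merge the two smallest:
merge Q(4) and U(11): 15
merge 15 and R(20): 35
merge P(25) and X(26): 51
merge W(27) and 35: 62
merge 51 and 62: 113
Q's leaf is at depth 4, giving a 4-bit codeword.

4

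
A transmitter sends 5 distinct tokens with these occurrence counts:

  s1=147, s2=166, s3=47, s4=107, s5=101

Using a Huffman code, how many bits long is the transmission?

Greedily combine the two least-frequent nodes:
merge s3(47) and s5(101): 148
merge s4(107) and s1(147): 254
merge 148 and s2(166): 314
merge 254 and 314: 568
Total encoded bits = sum of merged weights = 148 + 254 + 314 + 568 = 1284.

1284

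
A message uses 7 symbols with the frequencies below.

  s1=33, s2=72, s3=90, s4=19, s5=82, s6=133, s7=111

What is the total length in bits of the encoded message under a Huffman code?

1428

Merge the two smallest weights repeatedly:
merge s4(19) and s1(33): 52
merge 52 and s2(72): 124
merge s5(82) and s3(90): 172
merge s7(111) and 124: 235
merge s6(133) and 172: 305
merge 235 and 305: 540
Each symbol's bit-cost is frequency × depth; summing gives 1428 bits (equivalently 52 + 124 + 172 + 235 + 305 + 540).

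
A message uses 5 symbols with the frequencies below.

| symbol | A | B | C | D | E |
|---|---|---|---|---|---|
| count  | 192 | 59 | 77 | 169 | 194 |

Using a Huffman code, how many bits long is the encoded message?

1518

Greedily combine the two least-frequent nodes:
B(59) + C(77) → 136
136 + D(169) → 305
A(192) + E(194) → 386
305 + 386 → 691
The encoded length is the sum of every internal node's weight: 136 + 305 + 386 + 691 = 1518 bits.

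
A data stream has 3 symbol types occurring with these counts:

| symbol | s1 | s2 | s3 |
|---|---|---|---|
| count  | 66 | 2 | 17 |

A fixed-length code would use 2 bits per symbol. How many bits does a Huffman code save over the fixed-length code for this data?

Fixed-length: 2 bits × 85 symbols = 170 bits.
Huffman merges:
combine s2(2), s3(17) → 19
combine 19, s1(66) → 85
Huffman total = 19 + 85 = 104 bits.
Saving = 170 − 104 = 66 bits.

66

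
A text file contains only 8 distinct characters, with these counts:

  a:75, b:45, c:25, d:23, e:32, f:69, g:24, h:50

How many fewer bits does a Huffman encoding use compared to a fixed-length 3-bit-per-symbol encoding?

Fixed-length: 3 bits × 343 symbols = 1029 bits.
Huffman merges:
combine d(23), g(24) → 47
combine c(25), e(32) → 57
combine b(45), 47 → 92
combine h(50), 57 → 107
combine f(69), a(75) → 144
combine 92, 107 → 199
combine 144, 199 → 343
Huffman total = 47 + 57 + 92 + 107 + 144 + 199 + 343 = 989 bits.
Saving = 1029 − 989 = 40 bits.

40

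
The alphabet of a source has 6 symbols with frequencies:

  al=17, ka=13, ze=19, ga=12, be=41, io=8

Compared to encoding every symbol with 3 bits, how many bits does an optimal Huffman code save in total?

62

Fixed-length: 3 bits × 110 symbols = 330 bits.
Huffman merges:
combine io(8), ga(12) → 20
combine ka(13), al(17) → 30
combine ze(19), 20 → 39
combine 30, 39 → 69
combine be(41), 69 → 110
Huffman total = 20 + 30 + 39 + 69 + 110 = 268 bits.
Saving = 330 − 268 = 62 bits.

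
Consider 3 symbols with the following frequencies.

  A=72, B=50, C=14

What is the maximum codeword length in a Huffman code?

Merge the two lowest-weight nodes at each step:
C(14) + B(50) → 64
64 + A(72) → 136
Maximum depth reached is 2.

2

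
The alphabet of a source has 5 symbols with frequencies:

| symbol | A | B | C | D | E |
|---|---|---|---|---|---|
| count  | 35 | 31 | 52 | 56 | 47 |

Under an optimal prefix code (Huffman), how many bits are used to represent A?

3

Build the tree from the bottom:
B(31) + A(35) → 66
E(47) + C(52) → 99
D(56) + 66 → 122
99 + 122 → 221
A sits 3 levels below the root, so its codeword is 3 bits.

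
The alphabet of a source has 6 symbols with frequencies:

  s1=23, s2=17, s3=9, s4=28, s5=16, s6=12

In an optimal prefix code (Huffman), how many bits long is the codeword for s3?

3

Huffman merges, smallest pair first:
merge s3(9) and s6(12): 21
merge s5(16) and s2(17): 33
merge 21 and s1(23): 44
merge s4(28) and 33: 61
merge 44 and 61: 105
s3's leaf is at depth 3, giving a 3-bit codeword.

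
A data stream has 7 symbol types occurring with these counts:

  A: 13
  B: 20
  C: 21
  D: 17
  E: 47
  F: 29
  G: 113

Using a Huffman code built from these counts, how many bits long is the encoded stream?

Merge the two smallest weights repeatedly:
combine A(13), D(17) → 30
combine B(20), C(21) → 41
combine F(29), 30 → 59
combine 41, E(47) → 88
combine 59, 88 → 147
combine G(113), 147 → 260
Each symbol's bit-cost is frequency × depth; summing gives 625 bits (equivalently 30 + 41 + 59 + 88 + 147 + 260).

625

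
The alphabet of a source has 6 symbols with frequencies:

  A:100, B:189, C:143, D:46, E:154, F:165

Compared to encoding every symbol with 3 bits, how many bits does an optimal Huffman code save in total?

Fixed-length: 3 bits × 797 symbols = 2391 bits.
Huffman merges:
D(46) + A(100) → 146
C(143) + 146 → 289
E(154) + F(165) → 319
B(189) + 289 → 478
319 + 478 → 797
Huffman total = 146 + 289 + 319 + 478 + 797 = 2029 bits.
Saving = 2391 − 2029 = 362 bits.

362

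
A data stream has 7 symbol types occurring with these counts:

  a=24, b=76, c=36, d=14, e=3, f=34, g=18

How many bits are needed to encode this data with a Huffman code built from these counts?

Greedily combine the two least-frequent nodes:
e(3) + d(14) → 17
17 + g(18) → 35
a(24) + f(34) → 58
35 + c(36) → 71
58 + 71 → 129
b(76) + 129 → 205
Total encoded bits = sum of merged weights = 17 + 35 + 58 + 71 + 129 + 205 = 515.

515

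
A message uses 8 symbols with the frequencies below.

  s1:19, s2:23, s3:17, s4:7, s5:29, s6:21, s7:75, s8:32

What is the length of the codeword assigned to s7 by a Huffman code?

2

Huffman merges, smallest pair first:
merge s4(7) and s3(17): 24
merge s1(19) and s6(21): 40
merge s2(23) and 24: 47
merge s5(29) and s8(32): 61
merge 40 and 47: 87
merge 61 and s7(75): 136
merge 87 and 136: 223
The subtree containing s7 is merged 2 times, so code length = 2.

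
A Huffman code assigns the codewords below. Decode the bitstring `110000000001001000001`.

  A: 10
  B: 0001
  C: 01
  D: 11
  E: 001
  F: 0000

DFFCEFC

Read left to right; each codeword is recognised as soon as it completes (prefix code):
  11→D | 0000→F | 0000→F | 01→C | 001→E | 0000→F | 01→C
Decoded message: DFFCEFC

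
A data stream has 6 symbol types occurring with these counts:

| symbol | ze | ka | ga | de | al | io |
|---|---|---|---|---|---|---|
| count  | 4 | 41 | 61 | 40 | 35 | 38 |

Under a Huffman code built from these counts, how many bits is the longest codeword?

4

Merge the two lowest-weight nodes at each step:
combine ze(4), al(35) → 39
combine io(38), 39 → 77
combine de(40), ka(41) → 81
combine ga(61), 77 → 138
combine 81, 138 → 219
The first pair merged (ze, al) ends up deepest, at depth 4.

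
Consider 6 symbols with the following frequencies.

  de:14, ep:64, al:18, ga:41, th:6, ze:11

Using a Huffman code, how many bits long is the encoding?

Merge the two smallest weights repeatedly:
th(6) + ze(11) → 17
de(14) + 17 → 31
al(18) + 31 → 49
ga(41) + 49 → 90
ep(64) + 90 → 154
Total encoded bits = sum of merged weights = 17 + 31 + 49 + 90 + 154 = 341.

341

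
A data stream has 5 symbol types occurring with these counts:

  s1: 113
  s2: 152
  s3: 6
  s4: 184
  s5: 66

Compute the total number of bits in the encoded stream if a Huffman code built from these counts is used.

Merge the two smallest weights repeatedly:
combine s3(6), s5(66) → 72
combine 72, s1(113) → 185
combine s2(152), s4(184) → 336
combine 185, 336 → 521
Each symbol's bit-cost is frequency × depth; summing gives 1114 bits (equivalently 72 + 185 + 336 + 521).

1114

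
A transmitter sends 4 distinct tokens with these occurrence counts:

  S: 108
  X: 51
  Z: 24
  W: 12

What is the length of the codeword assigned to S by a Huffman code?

1

Build the tree from the bottom:
combine W(12), Z(24) → 36
combine 36, X(51) → 87
combine 87, S(108) → 195
S is merged only at the final step, so code length = 1.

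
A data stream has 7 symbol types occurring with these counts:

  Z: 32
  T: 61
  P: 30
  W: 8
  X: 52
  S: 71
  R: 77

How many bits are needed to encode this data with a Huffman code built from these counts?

883

Merge the two smallest weights repeatedly:
W(8) + P(30) → 38
Z(32) + 38 → 70
X(52) + T(61) → 113
70 + S(71) → 141
R(77) + 113 → 190
141 + 190 → 331
The encoded length is the sum of every internal node's weight: 38 + 70 + 113 + 141 + 190 + 331 = 883 bits.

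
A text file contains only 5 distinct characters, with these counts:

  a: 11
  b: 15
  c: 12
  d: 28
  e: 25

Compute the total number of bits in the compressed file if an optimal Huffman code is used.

205

Merge the two smallest weights repeatedly:
a(11) + c(12) → 23
b(15) + 23 → 38
e(25) + d(28) → 53
38 + 53 → 91
Total encoded bits = sum of merged weights = 23 + 38 + 53 + 91 = 205.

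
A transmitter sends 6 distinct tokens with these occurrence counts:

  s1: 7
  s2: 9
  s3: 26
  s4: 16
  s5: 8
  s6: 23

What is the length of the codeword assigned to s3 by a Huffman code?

2

Huffman merges, smallest pair first:
combine s1(7), s5(8) → 15
combine s2(9), 15 → 24
combine s4(16), s6(23) → 39
combine 24, s3(26) → 50
combine 39, 50 → 89
s3 sits 2 levels below the root, so its codeword is 2 bits.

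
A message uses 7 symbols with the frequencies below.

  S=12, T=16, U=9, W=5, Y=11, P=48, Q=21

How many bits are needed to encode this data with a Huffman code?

307

Build the Huffman tree bottom-up:
W(5) + U(9) → 14
Y(11) + S(12) → 23
14 + T(16) → 30
Q(21) + 23 → 44
30 + 44 → 74
P(48) + 74 → 122
Each symbol's bit-cost is frequency × depth; summing gives 307 bits (equivalently 14 + 23 + 30 + 44 + 74 + 122).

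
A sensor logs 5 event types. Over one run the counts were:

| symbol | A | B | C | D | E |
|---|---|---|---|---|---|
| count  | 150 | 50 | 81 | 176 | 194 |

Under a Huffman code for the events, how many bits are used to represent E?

Repeatedly merge the two smallest:
merge B(50) and C(81): 131
merge 131 and A(150): 281
merge D(176) and E(194): 370
merge 281 and 370: 651
E sits 2 levels below the root, so its codeword is 2 bits.

2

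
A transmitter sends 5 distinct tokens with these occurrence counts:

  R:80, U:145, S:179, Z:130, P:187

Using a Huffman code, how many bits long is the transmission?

1652

Merge the two smallest weights repeatedly:
R(80) + Z(130) → 210
U(145) + S(179) → 324
P(187) + 210 → 397
324 + 397 → 721
The encoded length is the sum of every internal node's weight: 210 + 324 + 397 + 721 = 1652 bits.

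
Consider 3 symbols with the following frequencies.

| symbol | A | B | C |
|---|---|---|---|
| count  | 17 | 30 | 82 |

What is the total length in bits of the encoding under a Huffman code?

Build the Huffman tree bottom-up:
combine A(17), B(30) → 47
combine 47, C(82) → 129
Total encoded bits = sum of merged weights = 47 + 129 = 176.

176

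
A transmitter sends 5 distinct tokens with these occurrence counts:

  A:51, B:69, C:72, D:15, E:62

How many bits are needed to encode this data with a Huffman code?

604

Build the Huffman tree bottom-up:
D(15) + A(51) → 66
E(62) + 66 → 128
B(69) + C(72) → 141
128 + 141 → 269
The encoded length is the sum of every internal node's weight: 66 + 128 + 141 + 269 = 604 bits.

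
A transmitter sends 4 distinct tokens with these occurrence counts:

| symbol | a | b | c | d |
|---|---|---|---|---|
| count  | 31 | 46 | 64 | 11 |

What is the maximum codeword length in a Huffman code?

Merge the two lowest-weight nodes at each step:
d(11) + a(31) → 42
42 + b(46) → 88
c(64) + 88 → 152
The first pair merged (d, a) ends up deepest, at depth 3.

3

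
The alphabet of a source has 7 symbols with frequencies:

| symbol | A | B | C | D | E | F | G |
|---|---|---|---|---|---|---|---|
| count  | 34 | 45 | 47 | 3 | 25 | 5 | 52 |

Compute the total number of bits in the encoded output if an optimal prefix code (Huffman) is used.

Greedily combine the two least-frequent nodes:
merge D(3) and F(5): 8
merge 8 and E(25): 33
merge 33 and A(34): 67
merge B(45) and C(47): 92
merge G(52) and 67: 119
merge 92 and 119: 211
The encoded length is the sum of every internal node's weight: 8 + 33 + 67 + 92 + 119 + 211 = 530 bits.

530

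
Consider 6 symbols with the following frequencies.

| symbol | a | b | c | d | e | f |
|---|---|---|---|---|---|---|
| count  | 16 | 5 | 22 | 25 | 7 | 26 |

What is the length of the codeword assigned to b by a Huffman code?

Build the tree from the bottom:
combine b(5), e(7) → 12
combine 12, a(16) → 28
combine c(22), d(25) → 47
combine f(26), 28 → 54
combine 47, 54 → 101
The subtree containing b is merged 4 times, so code length = 4.

4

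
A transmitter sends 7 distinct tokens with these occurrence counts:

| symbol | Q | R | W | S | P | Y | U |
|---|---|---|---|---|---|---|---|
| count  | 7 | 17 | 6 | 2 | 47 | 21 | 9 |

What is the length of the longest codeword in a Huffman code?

5

Merge the two lowest-weight nodes at each step:
combine S(2), W(6) → 8
combine Q(7), 8 → 15
combine U(9), 15 → 24
combine R(17), Y(21) → 38
combine 24, 38 → 62
combine P(47), 62 → 109
Maximum depth reached is 5.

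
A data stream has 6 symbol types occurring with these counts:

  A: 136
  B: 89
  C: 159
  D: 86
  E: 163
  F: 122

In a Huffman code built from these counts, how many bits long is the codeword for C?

2

Huffman merges, smallest pair first:
D(86) + B(89) → 175
F(122) + A(136) → 258
C(159) + E(163) → 322
175 + 258 → 433
322 + 433 → 755
C sits 2 levels below the root, so its codeword is 2 bits.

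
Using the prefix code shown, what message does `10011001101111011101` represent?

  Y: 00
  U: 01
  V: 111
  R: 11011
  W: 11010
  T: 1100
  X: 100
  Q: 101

XTRRQ

Read left to right; each codeword is recognised as soon as it completes (prefix code):
  100→X | 1100→T | 11011→R | 11011→R | 101→Q
Decoded message: XTRRQ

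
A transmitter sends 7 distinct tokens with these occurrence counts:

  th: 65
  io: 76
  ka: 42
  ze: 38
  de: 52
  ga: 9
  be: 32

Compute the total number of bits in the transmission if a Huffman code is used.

Greedily combine the two least-frequent nodes:
ga(9) + be(32) → 41
ze(38) + 41 → 79
ka(42) + de(52) → 94
th(65) + io(76) → 141
79 + 94 → 173
141 + 173 → 314
Each symbol's bit-cost is frequency × depth; summing gives 842 bits (equivalently 41 + 79 + 94 + 141 + 173 + 314).

842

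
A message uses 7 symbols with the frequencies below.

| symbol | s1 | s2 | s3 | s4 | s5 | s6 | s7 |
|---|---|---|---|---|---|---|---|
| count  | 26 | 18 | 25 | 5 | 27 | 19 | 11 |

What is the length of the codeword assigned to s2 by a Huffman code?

Build the tree from the bottom:
combine s4(5), s7(11) → 16
combine 16, s2(18) → 34
combine s6(19), s3(25) → 44
combine s1(26), s5(27) → 53
combine 34, 44 → 78
combine 53, 78 → 131
s2 sits 3 levels below the root, so its codeword is 3 bits.

3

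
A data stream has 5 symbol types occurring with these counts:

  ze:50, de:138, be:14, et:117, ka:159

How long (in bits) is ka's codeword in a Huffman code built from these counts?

Repeatedly merge the two smallest:
combine be(14), ze(50) → 64
combine 64, et(117) → 181
combine de(138), ka(159) → 297
combine 181, 297 → 478
ka's leaf is at depth 2, giving a 2-bit codeword.

2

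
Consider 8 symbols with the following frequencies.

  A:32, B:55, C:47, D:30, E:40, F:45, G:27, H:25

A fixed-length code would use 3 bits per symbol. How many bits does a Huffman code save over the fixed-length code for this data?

3

Fixed-length: 3 bits × 301 symbols = 903 bits.
Huffman merges:
H(25) + G(27) → 52
D(30) + A(32) → 62
E(40) + F(45) → 85
C(47) + 52 → 99
B(55) + 62 → 117
85 + 99 → 184
117 + 184 → 301
Huffman total = 52 + 62 + 85 + 99 + 117 + 184 + 301 = 900 bits.
Saving = 903 − 900 = 3 bits.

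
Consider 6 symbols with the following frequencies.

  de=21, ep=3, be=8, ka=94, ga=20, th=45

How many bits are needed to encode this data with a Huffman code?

Greedily combine the two least-frequent nodes:
ep(3) + be(8) → 11
11 + ga(20) → 31
de(21) + 31 → 52
th(45) + 52 → 97
ka(94) + 97 → 191
The encoded length is the sum of every internal node's weight: 11 + 31 + 52 + 97 + 191 = 382 bits.

382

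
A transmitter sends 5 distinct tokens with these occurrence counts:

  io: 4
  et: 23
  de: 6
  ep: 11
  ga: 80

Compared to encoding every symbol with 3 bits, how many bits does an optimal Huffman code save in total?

Fixed-length: 3 bits × 124 symbols = 372 bits.
Huffman merges:
io(4) + de(6) → 10
10 + ep(11) → 21
21 + et(23) → 44
44 + ga(80) → 124
Huffman total = 10 + 21 + 44 + 124 = 199 bits.
Saving = 372 − 199 = 173 bits.

173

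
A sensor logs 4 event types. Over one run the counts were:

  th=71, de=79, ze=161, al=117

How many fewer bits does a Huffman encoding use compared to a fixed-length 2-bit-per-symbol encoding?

11

Fixed-length: 2 bits × 428 symbols = 856 bits.
Huffman merges:
merge th(71) and de(79): 150
merge al(117) and 150: 267
merge ze(161) and 267: 428
Huffman total = 150 + 267 + 428 = 845 bits.
Saving = 856 − 845 = 11 bits.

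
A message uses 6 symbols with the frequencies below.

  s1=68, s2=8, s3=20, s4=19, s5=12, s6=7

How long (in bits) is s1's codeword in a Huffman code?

Repeatedly merge the two smallest:
combine s6(7), s2(8) → 15
combine s5(12), 15 → 27
combine s4(19), s3(20) → 39
combine 27, 39 → 66
combine 66, s1(68) → 134
s1 is a child of the root — depth 1, so its codeword is a single bit.

1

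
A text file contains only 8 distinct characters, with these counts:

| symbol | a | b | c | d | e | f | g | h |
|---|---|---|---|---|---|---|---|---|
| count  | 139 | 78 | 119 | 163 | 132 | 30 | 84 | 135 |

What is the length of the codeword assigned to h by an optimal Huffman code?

Repeatedly merge the two smallest:
merge f(30) and b(78): 108
merge g(84) and 108: 192
merge c(119) and e(132): 251
merge h(135) and a(139): 274
merge d(163) and 192: 355
merge 251 and 274: 525
merge 355 and 525: 880
The subtree containing h is merged 3 times, so code length = 3.

3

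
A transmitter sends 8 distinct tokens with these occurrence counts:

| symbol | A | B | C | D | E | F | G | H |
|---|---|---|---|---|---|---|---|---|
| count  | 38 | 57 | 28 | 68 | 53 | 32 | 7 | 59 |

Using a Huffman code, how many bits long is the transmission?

Merge the two smallest weights repeatedly:
merge G(7) and C(28): 35
merge F(32) and 35: 67
merge A(38) and E(53): 91
merge B(57) and H(59): 116
merge 67 and D(68): 135
merge 91 and 116: 207
merge 135 and 207: 342
Total encoded bits = sum of merged weights = 35 + 67 + 91 + 116 + 135 + 207 + 342 = 993.

993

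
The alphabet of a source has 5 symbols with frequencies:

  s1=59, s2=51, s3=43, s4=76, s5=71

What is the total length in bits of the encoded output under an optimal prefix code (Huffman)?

694

Greedily combine the two least-frequent nodes:
merge s3(43) and s2(51): 94
merge s1(59) and s5(71): 130
merge s4(76) and 94: 170
merge 130 and 170: 300
Total encoded bits = sum of merged weights = 94 + 130 + 170 + 300 = 694.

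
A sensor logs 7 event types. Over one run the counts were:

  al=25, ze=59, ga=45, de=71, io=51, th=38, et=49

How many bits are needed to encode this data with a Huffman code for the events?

Build the Huffman tree bottom-up:
al(25) + th(38) → 63
ga(45) + et(49) → 94
io(51) + ze(59) → 110
63 + de(71) → 134
94 + 110 → 204
134 + 204 → 338
Each symbol's bit-cost is frequency × depth; summing gives 943 bits (equivalently 63 + 94 + 110 + 134 + 204 + 338).

943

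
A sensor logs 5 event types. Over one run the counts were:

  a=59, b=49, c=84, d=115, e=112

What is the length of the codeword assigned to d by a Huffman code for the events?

2

Huffman merges, smallest pair first:
merge b(49) and a(59): 108
merge c(84) and 108: 192
merge e(112) and d(115): 227
merge 192 and 227: 419
The subtree containing d is merged 2 times, so code length = 2.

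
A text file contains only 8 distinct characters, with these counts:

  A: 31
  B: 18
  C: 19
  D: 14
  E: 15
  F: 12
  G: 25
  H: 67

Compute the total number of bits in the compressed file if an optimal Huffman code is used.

Merge the two smallest weights repeatedly:
F(12) + D(14) → 26
E(15) + B(18) → 33
C(19) + G(25) → 44
26 + A(31) → 57
33 + 44 → 77
57 + H(67) → 124
77 + 124 → 201
Total encoded bits = sum of merged weights = 26 + 33 + 44 + 57 + 77 + 124 + 201 = 562.

562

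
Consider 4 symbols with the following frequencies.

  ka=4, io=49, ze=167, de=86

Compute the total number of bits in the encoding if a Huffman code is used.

Merge the two smallest weights repeatedly:
combine ka(4), io(49) → 53
combine 53, de(86) → 139
combine 139, ze(167) → 306
The encoded length is the sum of every internal node's weight: 53 + 139 + 306 = 498 bits.

498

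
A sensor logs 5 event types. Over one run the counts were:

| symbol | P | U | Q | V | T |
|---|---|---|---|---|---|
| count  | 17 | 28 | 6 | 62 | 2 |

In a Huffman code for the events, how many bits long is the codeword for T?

4

Build the tree from the bottom:
combine T(2), Q(6) → 8
combine 8, P(17) → 25
combine 25, U(28) → 53
combine 53, V(62) → 115
T sits 4 levels below the root, so its codeword is 4 bits.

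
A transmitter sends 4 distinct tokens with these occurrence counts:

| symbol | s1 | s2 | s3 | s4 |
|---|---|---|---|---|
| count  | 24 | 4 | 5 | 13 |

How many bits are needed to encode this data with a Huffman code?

77

Build the Huffman tree bottom-up:
s2(4) + s3(5) → 9
9 + s4(13) → 22
22 + s1(24) → 46
Total encoded bits = sum of merged weights = 9 + 22 + 46 = 77.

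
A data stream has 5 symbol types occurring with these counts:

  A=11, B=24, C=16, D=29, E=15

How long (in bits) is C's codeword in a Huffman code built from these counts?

2

Huffman merges, smallest pair first:
A(11) + E(15) → 26
C(16) + B(24) → 40
26 + D(29) → 55
40 + 55 → 95
C sits 2 levels below the root, so its codeword is 2 bits.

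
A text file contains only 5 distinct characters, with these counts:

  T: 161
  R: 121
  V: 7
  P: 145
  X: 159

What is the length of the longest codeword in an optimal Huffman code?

Merge the two lowest-weight nodes at each step:
merge V(7) and R(121): 128
merge 128 and P(145): 273
merge X(159) and T(161): 320
merge 273 and 320: 593
The first pair merged (V, R) ends up deepest, at depth 3.

3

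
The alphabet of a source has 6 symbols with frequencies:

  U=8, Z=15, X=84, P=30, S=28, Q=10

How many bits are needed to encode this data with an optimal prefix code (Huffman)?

Greedily combine the two least-frequent nodes:
U(8) + Q(10) → 18
Z(15) + 18 → 33
S(28) + P(30) → 58
33 + 58 → 91
X(84) + 91 → 175
Total encoded bits = sum of merged weights = 18 + 33 + 58 + 91 + 175 = 375.

375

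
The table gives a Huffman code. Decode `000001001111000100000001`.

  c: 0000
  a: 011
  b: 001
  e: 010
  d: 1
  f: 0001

ceaddfcf

Read left to right; each codeword is recognised as soon as it completes (prefix code):
  0000→c | 010→e | 011→a | 1→d | 1→d | 0001→f | 0000→c | 0001→f
Decoded message: ceaddfcf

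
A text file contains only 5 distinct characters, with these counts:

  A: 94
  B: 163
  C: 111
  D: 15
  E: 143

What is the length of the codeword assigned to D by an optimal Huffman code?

Repeatedly merge the two smallest:
combine D(15), A(94) → 109
combine 109, C(111) → 220
combine E(143), B(163) → 306
combine 220, 306 → 526
D sits 3 levels below the root, so its codeword is 3 bits.

3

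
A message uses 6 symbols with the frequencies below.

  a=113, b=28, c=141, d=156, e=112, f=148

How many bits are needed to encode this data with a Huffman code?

Build the Huffman tree bottom-up:
merge b(28) and e(112): 140
merge a(113) and 140: 253
merge c(141) and f(148): 289
merge d(156) and 253: 409
merge 289 and 409: 698
Total encoded bits = sum of merged weights = 140 + 253 + 289 + 409 + 698 = 1789.

1789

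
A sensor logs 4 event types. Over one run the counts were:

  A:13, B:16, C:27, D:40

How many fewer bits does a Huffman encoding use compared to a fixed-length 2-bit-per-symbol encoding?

Fixed-length: 2 bits × 96 symbols = 192 bits.
Huffman merges:
A(13) + B(16) → 29
C(27) + 29 → 56
D(40) + 56 → 96
Huffman total = 29 + 56 + 96 = 181 bits.
Saving = 192 − 181 = 11 bits.

11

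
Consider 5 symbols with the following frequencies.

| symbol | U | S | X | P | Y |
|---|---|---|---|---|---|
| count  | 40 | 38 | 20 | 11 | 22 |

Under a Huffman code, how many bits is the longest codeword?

3

Merge the two lowest-weight nodes at each step:
P(11) + X(20) → 31
Y(22) + 31 → 53
S(38) + U(40) → 78
53 + 78 → 131
The first pair merged (P, X) ends up deepest, at depth 3.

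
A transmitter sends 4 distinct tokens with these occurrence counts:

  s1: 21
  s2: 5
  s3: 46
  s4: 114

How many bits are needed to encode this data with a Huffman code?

284

Greedily combine the two least-frequent nodes:
merge s2(5) and s1(21): 26
merge 26 and s3(46): 72
merge 72 and s4(114): 186
The encoded length is the sum of every internal node's weight: 26 + 72 + 186 = 284 bits.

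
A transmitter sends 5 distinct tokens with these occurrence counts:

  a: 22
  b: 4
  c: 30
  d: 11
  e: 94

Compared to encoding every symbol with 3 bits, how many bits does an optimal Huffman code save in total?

203

Fixed-length: 3 bits × 161 symbols = 483 bits.
Huffman merges:
combine b(4), d(11) → 15
combine 15, a(22) → 37
combine c(30), 37 → 67
combine 67, e(94) → 161
Huffman total = 15 + 37 + 67 + 161 = 280 bits.
Saving = 483 − 280 = 203 bits.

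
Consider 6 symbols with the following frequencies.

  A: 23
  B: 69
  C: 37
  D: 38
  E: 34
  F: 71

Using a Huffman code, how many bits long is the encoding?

Merge the two smallest weights repeatedly:
combine A(23), E(34) → 57
combine C(37), D(38) → 75
combine 57, B(69) → 126
combine F(71), 75 → 146
combine 126, 146 → 272
Total encoded bits = sum of merged weights = 57 + 75 + 126 + 146 + 272 = 676.

676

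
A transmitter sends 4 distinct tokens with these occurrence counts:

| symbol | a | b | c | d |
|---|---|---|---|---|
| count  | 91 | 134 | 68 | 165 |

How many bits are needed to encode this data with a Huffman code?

Merge the two smallest weights repeatedly:
combine c(68), a(91) → 159
combine b(134), 159 → 293
combine d(165), 293 → 458
Total encoded bits = sum of merged weights = 159 + 293 + 458 = 910.

910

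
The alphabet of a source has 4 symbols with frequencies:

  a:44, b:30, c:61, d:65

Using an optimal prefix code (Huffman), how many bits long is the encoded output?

Merge the two smallest weights repeatedly:
merge b(30) and a(44): 74
merge c(61) and d(65): 126
merge 74 and 126: 200
The encoded length is the sum of every internal node's weight: 74 + 126 + 200 = 400 bits.

400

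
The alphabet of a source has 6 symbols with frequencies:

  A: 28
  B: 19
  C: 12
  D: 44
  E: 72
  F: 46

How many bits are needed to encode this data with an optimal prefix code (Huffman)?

Merge the two smallest weights repeatedly:
merge C(12) and B(19): 31
merge A(28) and 31: 59
merge D(44) and F(46): 90
merge 59 and E(72): 131
merge 90 and 131: 221
Total encoded bits = sum of merged weights = 31 + 59 + 90 + 131 + 221 = 532.

532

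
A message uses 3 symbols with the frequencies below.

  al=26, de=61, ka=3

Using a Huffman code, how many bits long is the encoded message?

119

Greedily combine the two least-frequent nodes:
ka(3) + al(26) → 29
29 + de(61) → 90
Each symbol's bit-cost is frequency × depth; summing gives 119 bits (equivalently 29 + 90).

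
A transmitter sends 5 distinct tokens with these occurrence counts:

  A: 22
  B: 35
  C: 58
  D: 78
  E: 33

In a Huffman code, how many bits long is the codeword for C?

2

Build the tree from the bottom:
merge A(22) and E(33): 55
merge B(35) and 55: 90
merge C(58) and D(78): 136
merge 90 and 136: 226
The subtree containing C is merged 2 times, so code length = 2.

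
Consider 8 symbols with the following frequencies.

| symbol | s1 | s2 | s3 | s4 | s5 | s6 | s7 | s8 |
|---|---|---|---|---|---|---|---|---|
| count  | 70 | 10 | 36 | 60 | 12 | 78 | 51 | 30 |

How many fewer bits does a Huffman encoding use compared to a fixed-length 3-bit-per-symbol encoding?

74

Fixed-length: 3 bits × 347 symbols = 1041 bits.
Huffman merges:
merge s2(10) and s5(12): 22
merge 22 and s8(30): 52
merge s3(36) and s7(51): 87
merge 52 and s4(60): 112
merge s1(70) and s6(78): 148
merge 87 and 112: 199
merge 148 and 199: 347
Huffman total = 22 + 52 + 87 + 112 + 148 + 199 + 347 = 967 bits.
Saving = 1041 − 967 = 74 bits.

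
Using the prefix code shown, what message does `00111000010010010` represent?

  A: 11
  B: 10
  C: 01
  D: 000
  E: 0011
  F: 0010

EBDBCF

Read left to right; each codeword is recognised as soon as it completes (prefix code):
  0011→E | 10→B | 000→D | 10→B | 01→C | 0010→F
Decoded message: EBDBCF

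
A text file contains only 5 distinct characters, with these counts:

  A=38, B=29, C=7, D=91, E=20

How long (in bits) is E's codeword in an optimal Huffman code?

Huffman merges, smallest pair first:
C(7) + E(20) → 27
27 + B(29) → 56
A(38) + 56 → 94
D(91) + 94 → 185
The subtree containing E is merged 4 times, so code length = 4.

4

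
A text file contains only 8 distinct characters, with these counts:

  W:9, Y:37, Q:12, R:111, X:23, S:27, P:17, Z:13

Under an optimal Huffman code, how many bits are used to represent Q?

5

Build the tree from the bottom:
combine W(9), Q(12) → 21
combine Z(13), P(17) → 30
combine 21, X(23) → 44
combine S(27), 30 → 57
combine Y(37), 44 → 81
combine 57, 81 → 138
combine R(111), 138 → 249
The subtree containing Q is merged 5 times, so code length = 5.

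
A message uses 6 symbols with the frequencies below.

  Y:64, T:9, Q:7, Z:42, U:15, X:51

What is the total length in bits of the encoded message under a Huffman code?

423

Build the Huffman tree bottom-up:
Q(7) + T(9) → 16
U(15) + 16 → 31
31 + Z(42) → 73
X(51) + Y(64) → 115
73 + 115 → 188
The encoded length is the sum of every internal node's weight: 16 + 31 + 73 + 115 + 188 = 423 bits.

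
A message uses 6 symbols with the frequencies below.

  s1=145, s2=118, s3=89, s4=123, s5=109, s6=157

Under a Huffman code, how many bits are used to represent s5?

3

Repeatedly merge the two smallest:
s3(89) + s5(109) → 198
s2(118) + s4(123) → 241
s1(145) + s6(157) → 302
198 + 241 → 439
302 + 439 → 741
s5 sits 3 levels below the root, so its codeword is 3 bits.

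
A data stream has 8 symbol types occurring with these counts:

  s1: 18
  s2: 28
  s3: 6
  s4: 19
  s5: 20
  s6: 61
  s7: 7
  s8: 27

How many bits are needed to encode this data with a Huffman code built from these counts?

Greedily combine the two least-frequent nodes:
s3(6) + s7(7) → 13
13 + s1(18) → 31
s4(19) + s5(20) → 39
s8(27) + s2(28) → 55
31 + 39 → 70
55 + s6(61) → 116
70 + 116 → 186
The encoded length is the sum of every internal node's weight: 13 + 31 + 39 + 55 + 70 + 116 + 186 = 510 bits.

510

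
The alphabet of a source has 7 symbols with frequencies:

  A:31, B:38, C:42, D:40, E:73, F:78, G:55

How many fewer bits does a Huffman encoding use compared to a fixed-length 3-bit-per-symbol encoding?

Fixed-length: 3 bits × 357 symbols = 1071 bits.
Huffman merges:
merge A(31) and B(38): 69
merge D(40) and C(42): 82
merge G(55) and 69: 124
merge E(73) and F(78): 151
merge 82 and 124: 206
merge 151 and 206: 357
Huffman total = 69 + 82 + 124 + 151 + 206 + 357 = 989 bits.
Saving = 1071 − 989 = 82 bits.

82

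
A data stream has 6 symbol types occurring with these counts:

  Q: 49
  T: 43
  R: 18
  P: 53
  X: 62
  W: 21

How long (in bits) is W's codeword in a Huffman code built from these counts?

4

Repeatedly merge the two smallest:
R(18) + W(21) → 39
39 + T(43) → 82
Q(49) + P(53) → 102
X(62) + 82 → 144
102 + 144 → 246
W's leaf is at depth 4, giving a 4-bit codeword.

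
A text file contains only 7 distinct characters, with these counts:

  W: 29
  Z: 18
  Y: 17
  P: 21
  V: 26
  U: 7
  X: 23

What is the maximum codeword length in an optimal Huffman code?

4

Merge the two lowest-weight nodes at each step:
merge U(7) and Y(17): 24
merge Z(18) and P(21): 39
merge X(23) and 24: 47
merge V(26) and W(29): 55
merge 39 and 47: 86
merge 55 and 86: 141
Maximum depth reached is 4.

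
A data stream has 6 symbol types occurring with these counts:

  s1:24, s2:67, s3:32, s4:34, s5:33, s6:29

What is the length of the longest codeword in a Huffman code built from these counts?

Merge the two lowest-weight nodes at each step:
combine s1(24), s6(29) → 53
combine s3(32), s5(33) → 65
combine s4(34), 53 → 87
combine 65, s2(67) → 132
combine 87, 132 → 219
The rarest symbols sit at the bottom; the longest codeword is 3 bits.

3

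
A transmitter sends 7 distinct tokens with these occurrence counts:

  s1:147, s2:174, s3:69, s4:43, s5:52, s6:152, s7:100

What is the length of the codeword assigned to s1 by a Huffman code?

Repeatedly merge the two smallest:
s4(43) + s5(52) → 95
s3(69) + 95 → 164
s7(100) + s1(147) → 247
s6(152) + 164 → 316
s2(174) + 247 → 421
316 + 421 → 737
s1's leaf is at depth 3, giving a 3-bit codeword.

3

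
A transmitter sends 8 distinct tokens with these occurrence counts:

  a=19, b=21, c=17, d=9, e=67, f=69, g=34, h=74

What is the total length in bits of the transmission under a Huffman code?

Greedily combine the two least-frequent nodes:
combine d(9), c(17) → 26
combine a(19), b(21) → 40
combine 26, g(34) → 60
combine 40, 60 → 100
combine e(67), f(69) → 136
combine h(74), 100 → 174
combine 136, 174 → 310
Each symbol's bit-cost is frequency × depth; summing gives 846 bits (equivalently 26 + 40 + 60 + 100 + 136 + 174 + 310).

846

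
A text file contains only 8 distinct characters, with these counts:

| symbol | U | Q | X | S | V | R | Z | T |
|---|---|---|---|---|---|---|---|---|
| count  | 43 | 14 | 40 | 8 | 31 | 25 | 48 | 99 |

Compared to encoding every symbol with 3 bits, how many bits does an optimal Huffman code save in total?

78

Fixed-length: 3 bits × 308 symbols = 924 bits.
Huffman merges:
combine S(8), Q(14) → 22
combine 22, R(25) → 47
combine V(31), X(40) → 71
combine U(43), 47 → 90
combine Z(48), 71 → 119
combine 90, T(99) → 189
combine 119, 189 → 308
Huffman total = 22 + 47 + 71 + 90 + 119 + 189 + 308 = 846 bits.
Saving = 924 − 846 = 78 bits.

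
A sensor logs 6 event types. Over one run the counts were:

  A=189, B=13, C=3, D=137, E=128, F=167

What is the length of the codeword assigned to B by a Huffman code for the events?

Huffman merges, smallest pair first:
C(3) + B(13) → 16
16 + E(128) → 144
D(137) + 144 → 281
F(167) + A(189) → 356
281 + 356 → 637
B sits 4 levels below the root, so its codeword is 4 bits.

4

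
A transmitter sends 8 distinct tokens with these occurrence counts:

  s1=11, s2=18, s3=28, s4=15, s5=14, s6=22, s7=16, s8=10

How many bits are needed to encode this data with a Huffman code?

395

Build the Huffman tree bottom-up:
merge s8(10) and s1(11): 21
merge s5(14) and s4(15): 29
merge s7(16) and s2(18): 34
merge 21 and s6(22): 43
merge s3(28) and 29: 57
merge 34 and 43: 77
merge 57 and 77: 134
Total encoded bits = sum of merged weights = 21 + 29 + 34 + 43 + 57 + 77 + 134 = 395.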